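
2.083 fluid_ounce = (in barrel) 0.0003875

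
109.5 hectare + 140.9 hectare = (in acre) 618.8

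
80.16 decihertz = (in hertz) 8.016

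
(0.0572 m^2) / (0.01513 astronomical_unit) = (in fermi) 2.527e+04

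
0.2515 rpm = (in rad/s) 0.02634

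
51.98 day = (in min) 7.485e+04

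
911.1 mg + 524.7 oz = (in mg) 1.488e+07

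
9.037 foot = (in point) 7808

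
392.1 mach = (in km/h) 4.806e+05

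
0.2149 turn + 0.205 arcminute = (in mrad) 1350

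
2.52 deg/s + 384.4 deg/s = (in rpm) 64.49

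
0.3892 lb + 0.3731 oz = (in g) 187.1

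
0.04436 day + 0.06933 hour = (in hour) 1.134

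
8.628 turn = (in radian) 54.21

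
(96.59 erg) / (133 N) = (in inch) 2.859e-06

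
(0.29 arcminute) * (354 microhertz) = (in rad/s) 2.986e-08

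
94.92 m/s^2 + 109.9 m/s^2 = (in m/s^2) 204.8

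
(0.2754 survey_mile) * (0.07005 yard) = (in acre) 0.007015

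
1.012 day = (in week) 0.1446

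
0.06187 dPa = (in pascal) 0.006187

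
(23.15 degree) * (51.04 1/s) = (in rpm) 196.9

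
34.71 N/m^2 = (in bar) 0.0003471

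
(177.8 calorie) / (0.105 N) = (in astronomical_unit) 4.736e-08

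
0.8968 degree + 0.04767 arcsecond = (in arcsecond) 3229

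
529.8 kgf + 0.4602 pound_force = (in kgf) 530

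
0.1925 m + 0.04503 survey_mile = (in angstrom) 7.266e+11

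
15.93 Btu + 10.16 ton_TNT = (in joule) 4.251e+10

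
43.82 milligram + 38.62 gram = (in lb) 0.08524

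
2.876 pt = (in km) 1.015e-06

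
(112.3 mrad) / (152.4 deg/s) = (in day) 4.887e-07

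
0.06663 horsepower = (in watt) 49.69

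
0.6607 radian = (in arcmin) 2271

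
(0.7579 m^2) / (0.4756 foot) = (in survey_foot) 17.15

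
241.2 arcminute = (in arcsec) 1.447e+04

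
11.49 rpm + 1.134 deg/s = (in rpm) 11.68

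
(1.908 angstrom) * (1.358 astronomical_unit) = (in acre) 0.009578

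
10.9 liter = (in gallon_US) 2.879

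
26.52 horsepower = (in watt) 1.978e+04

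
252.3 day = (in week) 36.04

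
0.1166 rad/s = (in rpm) 1.113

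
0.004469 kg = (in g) 4.469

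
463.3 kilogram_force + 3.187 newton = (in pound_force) 1022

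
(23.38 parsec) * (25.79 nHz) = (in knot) 3.617e+10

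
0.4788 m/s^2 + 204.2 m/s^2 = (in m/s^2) 204.7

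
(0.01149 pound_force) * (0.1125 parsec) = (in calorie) 4.241e+13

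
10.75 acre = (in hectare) 4.35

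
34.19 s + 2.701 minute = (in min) 3.271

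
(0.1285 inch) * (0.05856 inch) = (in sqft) 5.226e-05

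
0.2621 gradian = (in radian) 0.004117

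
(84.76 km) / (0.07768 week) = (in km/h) 6.495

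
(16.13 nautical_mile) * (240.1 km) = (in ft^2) 7.72e+10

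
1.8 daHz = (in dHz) 180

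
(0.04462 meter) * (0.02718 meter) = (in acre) 2.997e-07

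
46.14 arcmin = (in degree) 0.769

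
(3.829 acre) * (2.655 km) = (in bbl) 2.588e+08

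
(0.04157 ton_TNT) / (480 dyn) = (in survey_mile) 2.252e+07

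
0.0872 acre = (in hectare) 0.03529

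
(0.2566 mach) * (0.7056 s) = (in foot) 202.3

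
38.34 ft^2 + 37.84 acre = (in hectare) 15.31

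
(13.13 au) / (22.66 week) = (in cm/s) 1.433e+07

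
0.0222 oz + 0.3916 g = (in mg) 1021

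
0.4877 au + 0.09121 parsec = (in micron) 2.815e+21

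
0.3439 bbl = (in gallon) 14.44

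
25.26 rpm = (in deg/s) 151.6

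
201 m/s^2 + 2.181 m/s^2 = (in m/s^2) 203.2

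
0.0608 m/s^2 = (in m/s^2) 0.0608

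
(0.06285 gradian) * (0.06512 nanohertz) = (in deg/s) 3.684e-12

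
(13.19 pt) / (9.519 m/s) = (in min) 8.147e-06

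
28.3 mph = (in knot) 24.59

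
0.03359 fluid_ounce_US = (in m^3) 9.934e-07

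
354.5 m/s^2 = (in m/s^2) 354.5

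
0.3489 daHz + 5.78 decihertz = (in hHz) 0.04067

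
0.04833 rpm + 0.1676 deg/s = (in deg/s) 0.4576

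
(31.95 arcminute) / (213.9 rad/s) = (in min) 7.242e-07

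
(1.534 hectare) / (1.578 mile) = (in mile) 0.003753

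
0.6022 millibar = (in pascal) 60.22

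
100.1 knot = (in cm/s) 5150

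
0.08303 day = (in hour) 1.993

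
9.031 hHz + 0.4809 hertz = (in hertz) 903.6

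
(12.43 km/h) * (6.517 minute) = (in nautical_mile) 0.729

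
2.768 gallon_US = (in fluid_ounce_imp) 368.8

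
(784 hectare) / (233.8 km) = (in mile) 0.02084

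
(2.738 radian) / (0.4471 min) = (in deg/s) 5.848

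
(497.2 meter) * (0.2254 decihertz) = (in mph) 25.07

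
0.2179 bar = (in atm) 0.2151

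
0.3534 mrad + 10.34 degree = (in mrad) 180.8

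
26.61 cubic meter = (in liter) 2.661e+04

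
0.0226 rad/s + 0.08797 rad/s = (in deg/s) 6.335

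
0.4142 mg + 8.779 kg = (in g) 8779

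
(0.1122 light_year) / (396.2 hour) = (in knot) 1.447e+09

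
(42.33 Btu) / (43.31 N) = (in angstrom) 1.031e+13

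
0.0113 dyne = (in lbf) 2.54e-08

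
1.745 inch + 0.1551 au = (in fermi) 2.32e+25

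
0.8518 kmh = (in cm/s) 23.66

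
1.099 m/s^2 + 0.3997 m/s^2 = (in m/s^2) 1.499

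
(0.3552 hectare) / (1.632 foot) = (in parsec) 2.314e-13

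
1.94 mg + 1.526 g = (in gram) 1.528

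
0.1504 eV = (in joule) 2.41e-20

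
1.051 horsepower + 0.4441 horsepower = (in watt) 1115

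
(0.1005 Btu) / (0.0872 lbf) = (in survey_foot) 896.9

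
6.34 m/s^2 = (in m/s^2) 6.34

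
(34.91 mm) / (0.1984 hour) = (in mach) 1.435e-07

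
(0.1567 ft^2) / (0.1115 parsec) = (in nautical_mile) 2.285e-21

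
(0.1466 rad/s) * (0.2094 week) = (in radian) 1.857e+04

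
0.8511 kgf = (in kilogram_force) 0.8511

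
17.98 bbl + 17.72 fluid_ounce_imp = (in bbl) 17.98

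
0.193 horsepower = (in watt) 143.9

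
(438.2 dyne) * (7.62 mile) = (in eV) 3.354e+20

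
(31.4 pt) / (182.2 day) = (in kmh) 2.533e-09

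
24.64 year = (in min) 1.295e+07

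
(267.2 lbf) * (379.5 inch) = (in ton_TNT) 2.738e-06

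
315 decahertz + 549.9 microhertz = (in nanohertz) 3.15e+12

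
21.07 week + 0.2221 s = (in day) 147.5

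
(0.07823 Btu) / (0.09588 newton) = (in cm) 8.608e+04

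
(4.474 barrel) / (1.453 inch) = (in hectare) 0.001927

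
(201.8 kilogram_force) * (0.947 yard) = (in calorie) 409.6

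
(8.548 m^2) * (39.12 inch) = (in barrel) 53.42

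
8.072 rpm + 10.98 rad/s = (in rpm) 112.9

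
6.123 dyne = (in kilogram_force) 6.244e-06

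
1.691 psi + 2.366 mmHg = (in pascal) 1.197e+04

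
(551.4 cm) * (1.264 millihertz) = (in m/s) 0.00697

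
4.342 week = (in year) 0.08327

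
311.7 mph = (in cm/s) 1.393e+04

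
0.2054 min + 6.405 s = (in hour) 0.005202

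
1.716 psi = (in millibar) 118.3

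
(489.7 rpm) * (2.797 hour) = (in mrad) 5.164e+08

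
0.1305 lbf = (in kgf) 0.05919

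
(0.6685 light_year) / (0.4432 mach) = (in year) 1.329e+06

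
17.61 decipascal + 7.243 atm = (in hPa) 7339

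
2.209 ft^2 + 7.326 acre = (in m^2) 2.965e+04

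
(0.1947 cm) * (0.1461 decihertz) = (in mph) 6.363e-05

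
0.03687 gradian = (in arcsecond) 119.5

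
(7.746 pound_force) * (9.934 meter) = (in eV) 2.136e+21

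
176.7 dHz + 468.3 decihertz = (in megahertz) 6.45e-05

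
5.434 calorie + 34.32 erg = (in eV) 1.419e+20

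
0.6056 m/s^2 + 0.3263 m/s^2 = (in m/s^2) 0.9319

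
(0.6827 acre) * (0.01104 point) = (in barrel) 0.06768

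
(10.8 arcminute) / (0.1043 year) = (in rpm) 9.121e-09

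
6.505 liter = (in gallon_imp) 1.431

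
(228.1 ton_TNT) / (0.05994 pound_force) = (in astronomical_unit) 23.93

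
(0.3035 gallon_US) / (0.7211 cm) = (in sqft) 1.715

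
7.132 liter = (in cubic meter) 0.007132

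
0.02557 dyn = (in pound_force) 5.748e-08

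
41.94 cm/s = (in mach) 0.001232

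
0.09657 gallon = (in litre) 0.3656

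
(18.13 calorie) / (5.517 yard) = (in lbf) 3.38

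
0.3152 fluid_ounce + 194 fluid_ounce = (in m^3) 0.005747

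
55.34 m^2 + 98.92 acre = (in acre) 98.93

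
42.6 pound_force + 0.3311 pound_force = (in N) 191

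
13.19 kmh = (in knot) 7.122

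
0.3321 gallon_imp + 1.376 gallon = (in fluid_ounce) 227.2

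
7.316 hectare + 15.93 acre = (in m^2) 1.376e+05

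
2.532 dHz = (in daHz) 0.02532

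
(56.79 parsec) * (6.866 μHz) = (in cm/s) 1.203e+15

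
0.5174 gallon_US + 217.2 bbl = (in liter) 3.453e+04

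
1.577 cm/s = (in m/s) 0.01577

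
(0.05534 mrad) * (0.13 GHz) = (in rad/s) 7194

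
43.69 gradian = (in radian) 0.6863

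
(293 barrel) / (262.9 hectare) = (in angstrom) 1.772e+05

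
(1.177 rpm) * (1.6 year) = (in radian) 6.219e+06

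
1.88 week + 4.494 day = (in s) 1.525e+06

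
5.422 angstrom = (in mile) 3.369e-13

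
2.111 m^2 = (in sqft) 22.72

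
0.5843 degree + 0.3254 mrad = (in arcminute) 36.18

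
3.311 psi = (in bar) 0.2283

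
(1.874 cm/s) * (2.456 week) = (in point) 7.891e+07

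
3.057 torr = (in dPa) 4076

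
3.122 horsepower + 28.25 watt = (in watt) 2356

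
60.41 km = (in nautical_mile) 32.62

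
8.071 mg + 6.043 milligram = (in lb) 3.112e-05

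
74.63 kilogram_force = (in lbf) 164.5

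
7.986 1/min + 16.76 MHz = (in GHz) 0.01676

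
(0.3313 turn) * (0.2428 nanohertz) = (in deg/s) 2.896e-08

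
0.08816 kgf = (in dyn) 8.646e+04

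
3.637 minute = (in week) 0.0003608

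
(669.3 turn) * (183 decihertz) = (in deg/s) 4.409e+06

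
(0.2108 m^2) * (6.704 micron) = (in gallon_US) 0.0003733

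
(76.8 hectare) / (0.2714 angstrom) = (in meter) 2.83e+16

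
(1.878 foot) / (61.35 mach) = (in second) 2.74e-05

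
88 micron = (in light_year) 9.302e-21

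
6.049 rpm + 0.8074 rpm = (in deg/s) 41.14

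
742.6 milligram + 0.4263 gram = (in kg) 0.001169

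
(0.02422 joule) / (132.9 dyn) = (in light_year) 1.926e-15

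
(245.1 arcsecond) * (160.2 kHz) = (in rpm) 1818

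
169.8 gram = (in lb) 0.3743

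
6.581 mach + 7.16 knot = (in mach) 6.592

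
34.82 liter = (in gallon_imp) 7.659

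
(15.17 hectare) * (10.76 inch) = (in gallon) 1.095e+07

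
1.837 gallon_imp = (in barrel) 0.05253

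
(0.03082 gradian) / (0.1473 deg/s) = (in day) 2.18e-06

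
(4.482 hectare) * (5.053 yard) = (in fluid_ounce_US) 7.003e+09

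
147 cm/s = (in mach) 0.004317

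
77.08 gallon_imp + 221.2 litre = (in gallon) 151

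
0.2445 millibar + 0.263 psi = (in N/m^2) 1838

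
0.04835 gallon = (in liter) 0.183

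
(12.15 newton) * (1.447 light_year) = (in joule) 1.663e+17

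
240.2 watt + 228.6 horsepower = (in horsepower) 228.9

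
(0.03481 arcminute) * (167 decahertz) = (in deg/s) 0.9689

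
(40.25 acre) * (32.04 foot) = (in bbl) 1.001e+07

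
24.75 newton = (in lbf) 5.564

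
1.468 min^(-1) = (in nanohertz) 2.447e+07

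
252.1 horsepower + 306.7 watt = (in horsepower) 252.5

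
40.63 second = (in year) 1.288e-06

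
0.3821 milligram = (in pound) 8.424e-07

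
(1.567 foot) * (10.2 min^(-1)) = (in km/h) 0.2923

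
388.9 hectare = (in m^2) 3.889e+06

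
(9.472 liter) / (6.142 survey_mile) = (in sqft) 1.031e-05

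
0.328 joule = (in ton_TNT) 7.839e-11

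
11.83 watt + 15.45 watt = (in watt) 27.28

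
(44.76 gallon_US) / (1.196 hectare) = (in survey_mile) 8.803e-09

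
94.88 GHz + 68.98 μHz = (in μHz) 9.488e+16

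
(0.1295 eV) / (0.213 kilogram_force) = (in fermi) 9.933e-06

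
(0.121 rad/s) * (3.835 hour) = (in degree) 9.571e+04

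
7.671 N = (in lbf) 1.725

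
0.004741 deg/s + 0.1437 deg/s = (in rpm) 0.02474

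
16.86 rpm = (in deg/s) 101.2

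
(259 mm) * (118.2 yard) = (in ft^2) 301.3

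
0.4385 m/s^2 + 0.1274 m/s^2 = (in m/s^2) 0.5659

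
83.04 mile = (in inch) 5.261e+06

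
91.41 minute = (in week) 0.009068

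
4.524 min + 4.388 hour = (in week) 0.02657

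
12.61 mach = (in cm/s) 4.294e+05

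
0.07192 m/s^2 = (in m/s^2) 0.07192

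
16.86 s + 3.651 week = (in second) 2.208e+06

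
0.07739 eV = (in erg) 1.24e-13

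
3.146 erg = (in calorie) 7.519e-08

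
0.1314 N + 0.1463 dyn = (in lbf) 0.02954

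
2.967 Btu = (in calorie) 748.2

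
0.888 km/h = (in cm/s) 24.67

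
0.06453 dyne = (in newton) 6.453e-07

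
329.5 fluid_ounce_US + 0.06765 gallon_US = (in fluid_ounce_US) 338.2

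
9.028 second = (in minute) 0.1505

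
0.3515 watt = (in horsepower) 0.0004714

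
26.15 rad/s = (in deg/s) 1498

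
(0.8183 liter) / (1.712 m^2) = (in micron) 478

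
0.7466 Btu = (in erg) 7.877e+09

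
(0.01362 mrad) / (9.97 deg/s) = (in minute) 1.305e-06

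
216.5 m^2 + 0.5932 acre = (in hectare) 0.2617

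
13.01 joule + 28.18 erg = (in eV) 8.12e+19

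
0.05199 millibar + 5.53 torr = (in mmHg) 5.569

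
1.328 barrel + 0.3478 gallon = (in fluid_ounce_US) 7184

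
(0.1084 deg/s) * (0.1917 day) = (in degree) 1795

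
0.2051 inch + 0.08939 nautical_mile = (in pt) 4.693e+05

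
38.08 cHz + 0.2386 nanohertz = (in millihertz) 380.8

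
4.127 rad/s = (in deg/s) 236.5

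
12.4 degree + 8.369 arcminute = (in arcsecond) 4.514e+04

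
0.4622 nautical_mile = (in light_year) 9.048e-14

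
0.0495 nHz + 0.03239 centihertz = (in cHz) 0.03239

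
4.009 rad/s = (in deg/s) 229.7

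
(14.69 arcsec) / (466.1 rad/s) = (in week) 2.526e-13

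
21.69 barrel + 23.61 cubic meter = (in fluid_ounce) 9.15e+05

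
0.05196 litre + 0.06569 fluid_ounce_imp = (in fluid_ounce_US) 1.82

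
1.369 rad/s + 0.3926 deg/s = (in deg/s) 78.83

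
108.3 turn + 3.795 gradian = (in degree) 3.899e+04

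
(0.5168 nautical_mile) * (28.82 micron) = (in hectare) 2.758e-06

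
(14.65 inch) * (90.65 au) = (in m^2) 5.046e+12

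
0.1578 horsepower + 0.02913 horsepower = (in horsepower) 0.1869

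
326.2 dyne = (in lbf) 0.0007333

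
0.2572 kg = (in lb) 0.567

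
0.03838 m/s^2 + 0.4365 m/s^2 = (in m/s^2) 0.4749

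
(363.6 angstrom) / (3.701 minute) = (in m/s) 1.637e-10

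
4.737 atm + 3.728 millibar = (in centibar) 480.3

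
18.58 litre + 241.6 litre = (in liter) 260.2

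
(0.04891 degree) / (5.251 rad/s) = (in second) 0.0001626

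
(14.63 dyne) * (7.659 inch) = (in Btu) 2.698e-08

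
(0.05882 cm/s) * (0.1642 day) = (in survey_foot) 27.38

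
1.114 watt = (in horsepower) 0.001494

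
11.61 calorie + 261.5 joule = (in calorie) 74.11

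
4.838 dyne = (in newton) 4.838e-05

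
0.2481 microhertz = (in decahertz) 2.481e-08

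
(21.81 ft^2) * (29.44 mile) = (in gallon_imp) 2.112e+07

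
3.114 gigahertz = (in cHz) 3.114e+11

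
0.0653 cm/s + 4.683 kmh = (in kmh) 4.685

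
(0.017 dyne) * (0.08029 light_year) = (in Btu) 1.224e+05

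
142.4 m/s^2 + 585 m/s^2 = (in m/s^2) 727.4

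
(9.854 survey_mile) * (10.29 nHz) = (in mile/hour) 0.000365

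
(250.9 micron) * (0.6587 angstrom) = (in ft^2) 1.779e-13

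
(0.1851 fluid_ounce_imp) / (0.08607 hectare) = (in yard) 6.682e-09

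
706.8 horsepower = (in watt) 5.271e+05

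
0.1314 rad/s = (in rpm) 1.255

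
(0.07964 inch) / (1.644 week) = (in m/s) 2.034e-09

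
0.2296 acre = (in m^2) 929.2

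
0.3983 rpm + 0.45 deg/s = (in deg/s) 2.84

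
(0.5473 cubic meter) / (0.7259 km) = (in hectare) 7.54e-08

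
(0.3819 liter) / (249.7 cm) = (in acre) 3.779e-08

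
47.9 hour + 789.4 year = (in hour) 6.915e+06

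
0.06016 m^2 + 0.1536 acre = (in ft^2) 6691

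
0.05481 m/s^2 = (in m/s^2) 0.05481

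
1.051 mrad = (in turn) 0.0001673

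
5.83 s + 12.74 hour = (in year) 0.001455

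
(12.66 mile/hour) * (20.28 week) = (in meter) 6.942e+07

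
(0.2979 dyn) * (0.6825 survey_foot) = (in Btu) 5.874e-10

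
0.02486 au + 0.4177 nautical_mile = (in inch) 1.464e+11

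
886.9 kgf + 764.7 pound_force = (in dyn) 1.21e+09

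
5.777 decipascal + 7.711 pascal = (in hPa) 0.08289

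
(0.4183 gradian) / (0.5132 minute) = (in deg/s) 0.01223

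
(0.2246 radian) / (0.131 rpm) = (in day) 0.0001895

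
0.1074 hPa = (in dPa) 107.4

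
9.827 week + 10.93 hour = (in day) 69.24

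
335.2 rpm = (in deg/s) 2011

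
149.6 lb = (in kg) 67.86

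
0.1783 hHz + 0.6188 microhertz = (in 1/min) 1070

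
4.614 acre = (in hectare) 1.867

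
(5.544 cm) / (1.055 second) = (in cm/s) 5.255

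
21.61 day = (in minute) 3.112e+04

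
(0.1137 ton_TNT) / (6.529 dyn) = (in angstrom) 7.286e+22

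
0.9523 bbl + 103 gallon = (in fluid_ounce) 1.83e+04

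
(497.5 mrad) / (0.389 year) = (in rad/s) 4.055e-08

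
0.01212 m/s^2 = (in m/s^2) 0.01212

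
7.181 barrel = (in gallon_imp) 251.1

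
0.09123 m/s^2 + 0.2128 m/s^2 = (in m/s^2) 0.304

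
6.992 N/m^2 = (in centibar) 0.006992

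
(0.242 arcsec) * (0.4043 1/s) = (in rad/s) 4.743e-07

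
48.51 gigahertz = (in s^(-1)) 4.851e+10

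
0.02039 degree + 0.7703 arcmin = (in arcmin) 1.994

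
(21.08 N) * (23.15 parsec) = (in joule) 1.506e+19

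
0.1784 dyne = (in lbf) 4.011e-07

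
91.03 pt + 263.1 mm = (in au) 1.973e-12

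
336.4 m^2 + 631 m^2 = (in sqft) 1.041e+04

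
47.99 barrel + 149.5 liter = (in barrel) 48.93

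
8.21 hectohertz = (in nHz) 8.21e+11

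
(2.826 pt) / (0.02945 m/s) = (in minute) 0.0005642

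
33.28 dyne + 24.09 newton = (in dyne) 2.409e+06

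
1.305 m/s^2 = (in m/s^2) 1.305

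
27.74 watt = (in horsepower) 0.0372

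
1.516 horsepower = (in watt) 1130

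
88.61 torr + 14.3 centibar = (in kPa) 26.11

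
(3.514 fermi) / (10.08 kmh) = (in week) 2.075e-21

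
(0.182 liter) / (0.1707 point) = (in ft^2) 32.53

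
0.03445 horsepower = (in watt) 25.69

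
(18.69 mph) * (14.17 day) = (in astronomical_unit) 6.838e-05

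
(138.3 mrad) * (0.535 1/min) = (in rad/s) 0.001233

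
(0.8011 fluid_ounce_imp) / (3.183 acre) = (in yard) 1.932e-09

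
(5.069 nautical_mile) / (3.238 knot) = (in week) 0.009318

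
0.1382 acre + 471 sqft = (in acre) 0.149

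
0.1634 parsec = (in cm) 5.042e+17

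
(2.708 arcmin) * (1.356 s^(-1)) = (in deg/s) 0.0612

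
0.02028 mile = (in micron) 3.264e+07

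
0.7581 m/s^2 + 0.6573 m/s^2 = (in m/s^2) 1.415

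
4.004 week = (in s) 2.422e+06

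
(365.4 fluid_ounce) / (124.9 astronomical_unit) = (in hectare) 5.783e-20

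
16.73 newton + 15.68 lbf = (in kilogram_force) 8.818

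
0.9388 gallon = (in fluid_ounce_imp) 125.1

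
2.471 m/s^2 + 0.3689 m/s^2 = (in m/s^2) 2.84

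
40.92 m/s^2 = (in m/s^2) 40.92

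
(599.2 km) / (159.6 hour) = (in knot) 2.027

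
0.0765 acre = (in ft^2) 3332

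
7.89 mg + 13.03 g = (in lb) 0.02874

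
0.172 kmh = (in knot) 0.09287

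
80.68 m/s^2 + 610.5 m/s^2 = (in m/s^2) 691.2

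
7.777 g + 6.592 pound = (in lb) 6.609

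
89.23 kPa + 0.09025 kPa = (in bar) 0.8932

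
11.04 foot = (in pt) 9539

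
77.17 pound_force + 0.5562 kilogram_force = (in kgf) 35.56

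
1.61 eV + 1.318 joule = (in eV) 8.226e+18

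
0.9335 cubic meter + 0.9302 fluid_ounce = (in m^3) 0.9335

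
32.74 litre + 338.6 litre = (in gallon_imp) 81.68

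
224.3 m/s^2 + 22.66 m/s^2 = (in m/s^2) 247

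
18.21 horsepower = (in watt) 1.358e+04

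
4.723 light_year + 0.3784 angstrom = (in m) 4.468e+16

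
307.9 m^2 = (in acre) 0.07608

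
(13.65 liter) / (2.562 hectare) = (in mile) 3.311e-10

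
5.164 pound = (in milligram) 2.342e+06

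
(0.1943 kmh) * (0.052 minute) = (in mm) 168.4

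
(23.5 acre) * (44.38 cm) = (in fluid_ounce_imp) 1.485e+09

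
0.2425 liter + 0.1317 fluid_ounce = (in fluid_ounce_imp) 8.672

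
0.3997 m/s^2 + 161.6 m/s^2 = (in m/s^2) 162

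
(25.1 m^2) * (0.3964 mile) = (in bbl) 1.007e+05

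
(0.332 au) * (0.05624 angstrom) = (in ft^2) 3.007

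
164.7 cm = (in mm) 1647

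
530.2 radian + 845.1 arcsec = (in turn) 84.38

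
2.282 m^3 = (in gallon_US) 602.8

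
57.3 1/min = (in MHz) 9.55e-07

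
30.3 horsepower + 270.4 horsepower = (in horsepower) 300.7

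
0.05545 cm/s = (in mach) 1.628e-06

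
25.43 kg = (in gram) 2.543e+04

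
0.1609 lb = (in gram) 72.98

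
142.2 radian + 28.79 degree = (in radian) 142.7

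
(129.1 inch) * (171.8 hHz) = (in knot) 1.095e+05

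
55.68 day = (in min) 8.018e+04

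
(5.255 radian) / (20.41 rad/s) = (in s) 0.2575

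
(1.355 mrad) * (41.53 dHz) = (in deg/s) 0.3224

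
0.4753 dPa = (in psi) 6.894e-06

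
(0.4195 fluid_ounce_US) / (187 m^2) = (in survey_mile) 4.122e-11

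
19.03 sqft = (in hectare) 0.0001768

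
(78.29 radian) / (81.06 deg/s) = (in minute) 0.9223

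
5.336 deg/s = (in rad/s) 0.09313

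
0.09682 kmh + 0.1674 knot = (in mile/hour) 0.2528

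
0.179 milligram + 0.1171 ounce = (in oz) 0.1171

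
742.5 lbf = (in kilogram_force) 336.8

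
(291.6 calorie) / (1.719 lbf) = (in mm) 1.596e+05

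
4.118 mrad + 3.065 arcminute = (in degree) 0.287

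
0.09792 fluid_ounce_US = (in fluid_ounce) 0.09792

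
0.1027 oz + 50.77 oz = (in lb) 3.18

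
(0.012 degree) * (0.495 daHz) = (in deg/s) 0.0594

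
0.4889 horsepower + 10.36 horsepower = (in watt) 8090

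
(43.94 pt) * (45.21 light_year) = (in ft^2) 7.137e+16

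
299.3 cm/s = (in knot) 5.818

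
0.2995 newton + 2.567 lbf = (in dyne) 1.172e+06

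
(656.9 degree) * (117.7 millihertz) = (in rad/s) 1.349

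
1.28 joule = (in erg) 1.28e+07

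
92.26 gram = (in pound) 0.2034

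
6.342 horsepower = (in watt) 4729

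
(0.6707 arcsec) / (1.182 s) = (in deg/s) 0.0001576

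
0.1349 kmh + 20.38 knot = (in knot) 20.45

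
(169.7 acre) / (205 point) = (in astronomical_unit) 6.348e-05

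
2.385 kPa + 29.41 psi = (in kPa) 205.2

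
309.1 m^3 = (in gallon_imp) 6.799e+04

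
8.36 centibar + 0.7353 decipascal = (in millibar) 83.6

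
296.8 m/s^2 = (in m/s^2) 296.8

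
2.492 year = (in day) 909.6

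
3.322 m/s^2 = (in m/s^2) 3.322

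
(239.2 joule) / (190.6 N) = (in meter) 1.255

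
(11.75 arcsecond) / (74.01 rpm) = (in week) 1.215e-11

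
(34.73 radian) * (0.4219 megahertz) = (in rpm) 1.399e+08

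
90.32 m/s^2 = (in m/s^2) 90.32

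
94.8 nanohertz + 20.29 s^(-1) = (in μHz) 2.029e+07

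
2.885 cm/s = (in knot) 0.05608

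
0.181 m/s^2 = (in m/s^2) 0.181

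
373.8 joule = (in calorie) 89.34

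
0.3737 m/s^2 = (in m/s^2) 0.3737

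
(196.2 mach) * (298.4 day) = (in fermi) 1.722e+27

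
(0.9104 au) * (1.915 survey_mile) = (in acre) 1.037e+11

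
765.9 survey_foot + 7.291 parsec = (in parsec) 7.291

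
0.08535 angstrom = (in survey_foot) 2.8e-11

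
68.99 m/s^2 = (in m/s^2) 68.99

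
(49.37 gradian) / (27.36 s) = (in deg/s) 1.624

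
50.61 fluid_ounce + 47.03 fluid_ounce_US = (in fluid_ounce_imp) 101.6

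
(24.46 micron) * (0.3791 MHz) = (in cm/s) 927.3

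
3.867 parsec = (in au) 7.976e+05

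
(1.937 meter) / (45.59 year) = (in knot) 2.619e-09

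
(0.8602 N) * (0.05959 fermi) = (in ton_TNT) 1.225e-26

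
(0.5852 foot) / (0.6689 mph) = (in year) 1.891e-08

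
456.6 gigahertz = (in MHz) 4.566e+05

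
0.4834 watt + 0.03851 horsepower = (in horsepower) 0.03916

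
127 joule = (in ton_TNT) 3.035e-08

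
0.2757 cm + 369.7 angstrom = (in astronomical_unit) 1.843e-14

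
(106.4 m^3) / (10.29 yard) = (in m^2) 11.31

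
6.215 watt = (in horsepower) 0.008334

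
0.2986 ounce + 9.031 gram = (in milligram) 1.75e+04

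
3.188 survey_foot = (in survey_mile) 0.0006038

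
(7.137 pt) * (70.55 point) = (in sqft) 0.0006745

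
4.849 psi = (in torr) 250.8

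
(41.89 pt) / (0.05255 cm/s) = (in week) 4.65e-05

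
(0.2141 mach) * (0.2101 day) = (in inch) 5.21e+07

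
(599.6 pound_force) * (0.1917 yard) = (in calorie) 111.7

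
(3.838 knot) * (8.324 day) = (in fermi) 1.42e+21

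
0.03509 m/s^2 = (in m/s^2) 0.03509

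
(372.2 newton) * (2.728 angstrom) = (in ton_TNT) 2.427e-17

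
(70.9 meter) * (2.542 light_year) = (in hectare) 1.705e+14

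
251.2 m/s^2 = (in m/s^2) 251.2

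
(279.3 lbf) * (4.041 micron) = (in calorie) 0.0012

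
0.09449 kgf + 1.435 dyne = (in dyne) 9.266e+04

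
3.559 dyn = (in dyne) 3.559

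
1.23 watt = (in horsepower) 0.001649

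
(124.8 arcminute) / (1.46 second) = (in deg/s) 1.425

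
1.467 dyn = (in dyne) 1.467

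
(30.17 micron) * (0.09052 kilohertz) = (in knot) 0.005309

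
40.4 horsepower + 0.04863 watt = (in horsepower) 40.4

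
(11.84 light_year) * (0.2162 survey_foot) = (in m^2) 7.382e+15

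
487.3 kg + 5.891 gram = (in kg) 487.3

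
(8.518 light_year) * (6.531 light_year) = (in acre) 1.23e+30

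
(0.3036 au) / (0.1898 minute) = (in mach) 1.171e+07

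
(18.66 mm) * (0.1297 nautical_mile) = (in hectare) 0.0004482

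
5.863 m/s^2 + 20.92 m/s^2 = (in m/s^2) 26.78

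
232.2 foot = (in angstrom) 7.077e+11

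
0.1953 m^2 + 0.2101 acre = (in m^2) 850.4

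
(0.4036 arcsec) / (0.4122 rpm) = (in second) 4.533e-05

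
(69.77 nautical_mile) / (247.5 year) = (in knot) 3.218e-05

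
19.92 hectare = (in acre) 49.22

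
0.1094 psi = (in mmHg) 5.658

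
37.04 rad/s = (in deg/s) 2122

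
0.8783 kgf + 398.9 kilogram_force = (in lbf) 881.4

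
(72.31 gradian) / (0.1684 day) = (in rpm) 0.0007455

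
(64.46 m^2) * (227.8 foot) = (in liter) 4.476e+06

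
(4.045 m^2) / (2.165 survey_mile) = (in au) 7.76e-15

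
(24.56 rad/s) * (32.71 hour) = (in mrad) 2.892e+09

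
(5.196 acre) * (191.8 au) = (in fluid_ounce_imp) 2.123e+22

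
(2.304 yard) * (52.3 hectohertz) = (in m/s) 1.102e+04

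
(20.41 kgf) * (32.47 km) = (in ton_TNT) 0.001553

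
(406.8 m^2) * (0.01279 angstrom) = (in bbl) 3.273e-09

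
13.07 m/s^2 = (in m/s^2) 13.07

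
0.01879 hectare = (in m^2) 187.9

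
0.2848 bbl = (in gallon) 11.96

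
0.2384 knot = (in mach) 0.0003602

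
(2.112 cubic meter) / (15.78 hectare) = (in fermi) 1.338e+10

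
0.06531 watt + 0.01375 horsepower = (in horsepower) 0.01384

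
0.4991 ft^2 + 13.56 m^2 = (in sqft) 146.5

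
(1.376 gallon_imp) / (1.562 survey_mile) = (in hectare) 2.488e-10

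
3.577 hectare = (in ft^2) 3.85e+05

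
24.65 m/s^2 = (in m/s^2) 24.65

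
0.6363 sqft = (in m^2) 0.05911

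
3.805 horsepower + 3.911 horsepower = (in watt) 5754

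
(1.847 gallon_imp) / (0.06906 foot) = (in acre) 9.857e-05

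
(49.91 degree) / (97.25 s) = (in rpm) 0.08554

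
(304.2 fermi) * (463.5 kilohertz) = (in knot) 2.741e-07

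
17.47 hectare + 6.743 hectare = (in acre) 59.83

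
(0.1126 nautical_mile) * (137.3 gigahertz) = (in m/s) 2.863e+13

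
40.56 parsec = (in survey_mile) 7.777e+14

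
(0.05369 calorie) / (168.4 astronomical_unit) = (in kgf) 9.093e-16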